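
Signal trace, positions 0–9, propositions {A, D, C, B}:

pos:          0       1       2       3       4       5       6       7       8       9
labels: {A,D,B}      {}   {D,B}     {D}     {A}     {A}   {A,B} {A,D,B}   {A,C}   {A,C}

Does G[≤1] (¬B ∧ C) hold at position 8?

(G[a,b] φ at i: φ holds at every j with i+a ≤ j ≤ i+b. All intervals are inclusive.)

Holds

Check (¬B ∧ C) at every j in [8,9]:
  j=8: true
  j=9: true
All positions satisfy it → formula holds.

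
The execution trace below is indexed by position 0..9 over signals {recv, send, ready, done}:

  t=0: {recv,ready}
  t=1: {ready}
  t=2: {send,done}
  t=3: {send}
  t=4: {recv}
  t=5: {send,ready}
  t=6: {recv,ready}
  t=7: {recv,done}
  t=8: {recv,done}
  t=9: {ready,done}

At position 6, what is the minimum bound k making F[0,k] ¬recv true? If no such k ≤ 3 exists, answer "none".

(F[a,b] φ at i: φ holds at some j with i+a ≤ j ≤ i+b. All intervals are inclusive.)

Scan j = 6,7,… for ¬recv:
  j=6: fails
  j=7: fails
  j=8: fails
  j=9: holds
First hit at j=9, so smallest k = 9-6 = 3.

3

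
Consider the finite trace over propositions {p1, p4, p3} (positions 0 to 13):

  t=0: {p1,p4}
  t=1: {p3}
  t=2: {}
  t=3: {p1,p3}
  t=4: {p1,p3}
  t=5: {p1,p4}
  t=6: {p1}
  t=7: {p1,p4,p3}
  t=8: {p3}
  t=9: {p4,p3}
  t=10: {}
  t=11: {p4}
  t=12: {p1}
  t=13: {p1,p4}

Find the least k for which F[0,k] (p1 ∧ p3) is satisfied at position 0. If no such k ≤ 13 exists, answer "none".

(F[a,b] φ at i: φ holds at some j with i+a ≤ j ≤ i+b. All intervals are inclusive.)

3

Scan j = 0,1,… for (p1 ∧ p3):
  j=0: fails
  j=1: fails
  j=2: fails
  j=3: holds
First hit at j=3, so smallest k = 3-0 = 3.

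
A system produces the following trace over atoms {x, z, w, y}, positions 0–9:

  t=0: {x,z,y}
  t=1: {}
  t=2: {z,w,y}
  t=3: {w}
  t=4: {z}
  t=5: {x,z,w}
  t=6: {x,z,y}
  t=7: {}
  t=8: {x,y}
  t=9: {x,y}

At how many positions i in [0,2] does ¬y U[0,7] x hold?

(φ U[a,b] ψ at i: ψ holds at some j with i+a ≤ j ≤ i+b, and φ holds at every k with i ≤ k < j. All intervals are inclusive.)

Evaluate at each i in [0,2]:
  i=0: ✓ (rhs at j=0)
  i=1: ✗ (lhs fails at k=2 before rhs at j=5)
  i=2: ✗ (lhs fails at k=2 before rhs at j=5)
Positions where it holds: {0} → 1.

1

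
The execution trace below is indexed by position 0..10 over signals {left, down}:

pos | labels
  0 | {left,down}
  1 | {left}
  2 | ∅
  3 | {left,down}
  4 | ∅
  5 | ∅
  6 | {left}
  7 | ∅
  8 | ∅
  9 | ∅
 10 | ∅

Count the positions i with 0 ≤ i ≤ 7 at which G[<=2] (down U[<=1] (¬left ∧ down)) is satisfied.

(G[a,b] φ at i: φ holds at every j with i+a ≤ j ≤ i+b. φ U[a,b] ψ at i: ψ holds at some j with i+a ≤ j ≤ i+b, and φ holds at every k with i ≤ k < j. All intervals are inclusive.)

Evaluate at each i in [0,7]:
  i=0: ✗ (fails at j=0)
  i=1: ✗ (fails at j=1)
  i=2: ✗ (fails at j=2)
  i=3: ✗ (fails at j=3)
  i=4: ✗ (fails at j=4)
  i=5: ✗ (fails at j=5)
  i=6: ✗ (fails at j=6)
  i=7: ✗ (fails at j=7)
Positions where it holds: {} → 0.

0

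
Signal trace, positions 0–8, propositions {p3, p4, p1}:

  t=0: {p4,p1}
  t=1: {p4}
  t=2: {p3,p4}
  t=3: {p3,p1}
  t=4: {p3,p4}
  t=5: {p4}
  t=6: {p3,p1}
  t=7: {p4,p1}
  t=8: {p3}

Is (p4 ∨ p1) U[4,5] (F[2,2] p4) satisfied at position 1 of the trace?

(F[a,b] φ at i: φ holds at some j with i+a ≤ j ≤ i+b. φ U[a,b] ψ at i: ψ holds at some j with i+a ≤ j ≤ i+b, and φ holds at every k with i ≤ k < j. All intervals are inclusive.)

Yes

Need some j in [5,6] with F[2,2] p4, and (p4 ∨ p1) at every k in [1,j-1].
  j=5: F[2,2] p4 holds; (p4 ∨ p1) holds at every k in [1,4] → satisfied.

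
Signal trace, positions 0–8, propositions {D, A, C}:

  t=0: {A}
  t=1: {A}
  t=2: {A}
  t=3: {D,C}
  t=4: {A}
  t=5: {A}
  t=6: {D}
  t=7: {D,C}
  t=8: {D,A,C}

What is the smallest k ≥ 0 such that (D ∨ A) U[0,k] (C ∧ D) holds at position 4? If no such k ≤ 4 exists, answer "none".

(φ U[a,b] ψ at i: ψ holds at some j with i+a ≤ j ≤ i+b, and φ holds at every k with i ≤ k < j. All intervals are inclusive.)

3

Need earliest j ≥ 4 with (C ∧ D), and (D ∨ A) at every k in [4,j-1].
  j=4: rhs fails.
  j=5: rhs fails.
  j=6: rhs fails.
  j=7: rhs holds; lhs holds on [4,6]. k = 3.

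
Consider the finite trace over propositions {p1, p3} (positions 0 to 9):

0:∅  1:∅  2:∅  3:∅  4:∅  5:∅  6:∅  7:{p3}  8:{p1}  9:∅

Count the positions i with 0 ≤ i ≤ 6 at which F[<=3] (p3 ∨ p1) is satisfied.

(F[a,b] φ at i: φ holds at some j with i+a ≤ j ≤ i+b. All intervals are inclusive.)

3

Evaluate at each i in [0,6]:
  i=0: ✗ (none in [0,3])
  i=1: ✗ (none in [1,4])
  i=2: ✗ (none in [2,5])
  i=3: ✗ (none in [3,6])
  i=4: ✓ (witness j=7)
  i=5: ✓ (witness j=7)
  i=6: ✓ (witness j=7)
Positions where it holds: {4, 5, 6} → 3.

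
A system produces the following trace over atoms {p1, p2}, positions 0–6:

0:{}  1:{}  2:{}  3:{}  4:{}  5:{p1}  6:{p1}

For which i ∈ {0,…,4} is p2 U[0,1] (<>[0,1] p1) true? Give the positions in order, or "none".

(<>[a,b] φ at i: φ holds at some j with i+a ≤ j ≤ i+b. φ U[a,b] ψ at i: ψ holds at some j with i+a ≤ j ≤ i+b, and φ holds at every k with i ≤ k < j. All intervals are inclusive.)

Evaluate at each i in [0,4]:
  i=0: ✗ (no rhs in [0,1])
  i=1: ✗ (no rhs in [1,2])
  i=2: ✗ (no rhs in [2,3])
  i=3: ✗ (lhs fails at k=3 before rhs at j=4)
  i=4: ✓ (rhs at j=4)

4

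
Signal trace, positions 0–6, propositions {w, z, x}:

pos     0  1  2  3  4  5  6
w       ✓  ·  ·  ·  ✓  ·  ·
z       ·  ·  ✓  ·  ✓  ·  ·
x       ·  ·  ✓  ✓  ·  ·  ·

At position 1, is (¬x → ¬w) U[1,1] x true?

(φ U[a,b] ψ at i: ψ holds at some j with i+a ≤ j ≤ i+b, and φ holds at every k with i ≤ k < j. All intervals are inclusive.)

Holds

Need some j in [2,2] with x, and (¬x → ¬w) at every k in [1,j-1].
  j=2: x holds; (¬x → ¬w) holds at every k in [1,1] → satisfied.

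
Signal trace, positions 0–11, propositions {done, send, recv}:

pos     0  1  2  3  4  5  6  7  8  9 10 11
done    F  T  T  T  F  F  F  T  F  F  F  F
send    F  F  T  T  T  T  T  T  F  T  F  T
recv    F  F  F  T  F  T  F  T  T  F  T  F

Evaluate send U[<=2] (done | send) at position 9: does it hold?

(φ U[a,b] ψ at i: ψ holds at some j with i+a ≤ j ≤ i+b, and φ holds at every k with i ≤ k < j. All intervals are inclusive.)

Need some j in [9,11] with (done | send), and send at every k in [9,j-1].
  j=9: (done | send) holds; no prefix to check → satisfied.

True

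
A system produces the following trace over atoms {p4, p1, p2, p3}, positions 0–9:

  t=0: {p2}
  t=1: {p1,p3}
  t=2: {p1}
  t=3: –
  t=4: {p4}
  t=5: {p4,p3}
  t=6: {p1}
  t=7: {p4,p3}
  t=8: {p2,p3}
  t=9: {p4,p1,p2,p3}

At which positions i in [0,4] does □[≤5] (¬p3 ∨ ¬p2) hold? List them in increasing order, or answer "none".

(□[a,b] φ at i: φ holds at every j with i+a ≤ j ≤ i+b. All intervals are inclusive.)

0, 1, 2

Evaluate at each i in [0,4]:
  i=0: ✓ (all of [0,5])
  i=1: ✓ (all of [1,6])
  i=2: ✓ (all of [2,7])
  i=3: ✗ (fails at j=8)
  i=4: ✗ (fails at j=8)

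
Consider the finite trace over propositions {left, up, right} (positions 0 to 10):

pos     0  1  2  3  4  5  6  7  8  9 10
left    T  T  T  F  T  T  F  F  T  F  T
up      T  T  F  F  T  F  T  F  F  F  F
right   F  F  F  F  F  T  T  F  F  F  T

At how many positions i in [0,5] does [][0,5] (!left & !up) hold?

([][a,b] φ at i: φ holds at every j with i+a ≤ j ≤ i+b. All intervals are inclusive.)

0

Evaluate at each i in [0,5]:
  i=0: ✗ (fails at j=0)
  i=1: ✗ (fails at j=1)
  i=2: ✗ (fails at j=2)
  i=3: ✗ (fails at j=4)
  i=4: ✗ (fails at j=4)
  i=5: ✗ (fails at j=5)
Positions where it holds: {} → 0.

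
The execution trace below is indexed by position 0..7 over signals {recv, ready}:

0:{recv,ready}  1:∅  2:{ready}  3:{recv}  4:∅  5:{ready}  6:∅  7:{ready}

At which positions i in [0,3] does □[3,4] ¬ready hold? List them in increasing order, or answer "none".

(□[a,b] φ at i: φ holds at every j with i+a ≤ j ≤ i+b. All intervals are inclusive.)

0

Evaluate at each i in [0,3]:
  i=0: ✓ (all of [3,4])
  i=1: ✗ (fails at j=5)
  i=2: ✗ (fails at j=5)
  i=3: ✗ (fails at j=7)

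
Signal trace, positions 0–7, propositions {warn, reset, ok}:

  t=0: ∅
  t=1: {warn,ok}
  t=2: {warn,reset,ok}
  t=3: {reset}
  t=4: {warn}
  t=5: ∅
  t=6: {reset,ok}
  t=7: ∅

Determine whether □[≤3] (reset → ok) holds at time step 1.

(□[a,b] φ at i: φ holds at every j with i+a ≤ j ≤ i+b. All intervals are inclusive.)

Check (reset → ok) at every j in [1,4]:
  j=1: antecedent false → ✓
  j=2: antecedent true; consequent true → ✓
  j=3: antecedent true; consequent false → ✗
  j=4: antecedent false → ✓
Fails at j=3 → formula fails.

False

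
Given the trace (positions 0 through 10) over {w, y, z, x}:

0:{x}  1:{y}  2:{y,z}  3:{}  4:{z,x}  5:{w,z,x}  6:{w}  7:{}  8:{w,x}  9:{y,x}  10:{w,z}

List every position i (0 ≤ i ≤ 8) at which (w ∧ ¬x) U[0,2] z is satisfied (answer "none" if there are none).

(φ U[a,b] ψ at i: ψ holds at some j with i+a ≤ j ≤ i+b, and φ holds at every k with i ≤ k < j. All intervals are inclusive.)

2, 4, 5

Evaluate at each i in [0,8]:
  i=0: ✗ (lhs fails at k=0 before rhs at j=2)
  i=1: ✗ (lhs fails at k=1 before rhs at j=2)
  i=2: ✓ (rhs at j=2)
  i=3: ✗ (lhs fails at k=3 before rhs at j=4)
  i=4: ✓ (rhs at j=4)
  i=5: ✓ (rhs at j=5)
  i=6: ✗ (no rhs in [6,8])
  i=7: ✗ (no rhs in [7,9])
  i=8: ✗ (lhs fails at k=8 before rhs at j=10)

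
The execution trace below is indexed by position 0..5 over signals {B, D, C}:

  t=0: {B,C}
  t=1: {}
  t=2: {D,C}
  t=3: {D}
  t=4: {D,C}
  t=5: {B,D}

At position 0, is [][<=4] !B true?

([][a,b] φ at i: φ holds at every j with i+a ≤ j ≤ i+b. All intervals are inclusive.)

Does not hold

Check !B at every j in [0,4]:
  j=0: false
  j=1: true
  j=2: true
  j=3: true
  j=4: true
Fails at j=0 → formula fails.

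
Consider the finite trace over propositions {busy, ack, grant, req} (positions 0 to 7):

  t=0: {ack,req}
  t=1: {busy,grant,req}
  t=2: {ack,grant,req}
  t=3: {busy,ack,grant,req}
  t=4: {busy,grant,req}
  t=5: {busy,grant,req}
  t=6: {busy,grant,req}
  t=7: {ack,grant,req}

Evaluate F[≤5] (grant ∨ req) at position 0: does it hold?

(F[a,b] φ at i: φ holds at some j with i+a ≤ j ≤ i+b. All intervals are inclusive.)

Check (grant ∨ req) at each j in [0,5]:
  j=0: true
  j=1: true
  j=2: true
  j=3: true
  j=4: true
  j=5: true
Found at j=0 → formula holds.

Yes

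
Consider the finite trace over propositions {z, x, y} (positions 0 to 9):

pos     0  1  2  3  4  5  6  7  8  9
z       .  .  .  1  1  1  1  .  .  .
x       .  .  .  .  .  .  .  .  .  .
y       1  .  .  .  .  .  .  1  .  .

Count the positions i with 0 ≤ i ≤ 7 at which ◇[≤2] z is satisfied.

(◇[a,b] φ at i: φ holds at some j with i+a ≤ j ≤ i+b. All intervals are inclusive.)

Evaluate at each i in [0,7]:
  i=0: ✗ (none in [0,2])
  i=1: ✓ (witness j=3)
  i=2: ✓ (witness j=3)
  i=3: ✓ (witness j=3)
  i=4: ✓ (witness j=4)
  i=5: ✓ (witness j=5)
  i=6: ✓ (witness j=6)
  i=7: ✗ (none in [7,9])
Positions where it holds: {1, 2, 3, 4, 5, 6} → 6.

6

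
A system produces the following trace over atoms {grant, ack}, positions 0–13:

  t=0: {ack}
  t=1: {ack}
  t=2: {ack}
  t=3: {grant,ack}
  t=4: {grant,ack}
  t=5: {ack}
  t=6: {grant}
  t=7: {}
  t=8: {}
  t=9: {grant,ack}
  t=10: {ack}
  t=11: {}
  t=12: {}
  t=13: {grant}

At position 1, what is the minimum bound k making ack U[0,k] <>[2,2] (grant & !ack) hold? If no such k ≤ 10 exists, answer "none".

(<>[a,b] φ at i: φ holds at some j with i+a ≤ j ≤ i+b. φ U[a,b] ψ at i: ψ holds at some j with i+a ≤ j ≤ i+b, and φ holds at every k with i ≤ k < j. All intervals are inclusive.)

3

Need earliest j ≥ 1 with <>[2,2] (grant & !ack), and ack at every k in [1,j-1].
  j=1: rhs fails.
  j=2: rhs fails.
  j=3: rhs fails.
  j=4: rhs holds; lhs holds on [1,3]. k = 3.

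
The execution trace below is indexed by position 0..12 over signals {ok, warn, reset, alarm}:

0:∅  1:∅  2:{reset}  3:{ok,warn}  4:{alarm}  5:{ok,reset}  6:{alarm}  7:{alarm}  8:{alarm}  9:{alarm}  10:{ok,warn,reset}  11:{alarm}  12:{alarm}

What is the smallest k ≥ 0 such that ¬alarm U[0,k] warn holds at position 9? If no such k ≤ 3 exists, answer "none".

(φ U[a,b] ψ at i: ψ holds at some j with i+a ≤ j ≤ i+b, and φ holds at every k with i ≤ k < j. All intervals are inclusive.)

none

Need earliest j ≥ 9 with warn, and ¬alarm at every k in [9,j-1].
  j=9: rhs fails.
  j=10: rhs holds but lhs fails at k=9.
  j=11: rhs fails.
  j=12: rhs fails.
No witness within the range → none.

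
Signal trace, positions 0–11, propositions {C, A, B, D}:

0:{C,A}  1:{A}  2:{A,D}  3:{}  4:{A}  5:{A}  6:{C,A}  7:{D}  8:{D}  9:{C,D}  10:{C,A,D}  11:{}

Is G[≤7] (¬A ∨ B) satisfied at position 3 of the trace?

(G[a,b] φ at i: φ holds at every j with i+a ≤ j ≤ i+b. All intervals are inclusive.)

Check (¬A ∨ B) at every j in [3,10]:
  j=3: true
  j=4: false
  j=5: false
  j=6: false
  j=7: true
  j=8: true
  j=9: true
  j=10: false
Fails at j=4 → formula fails.

No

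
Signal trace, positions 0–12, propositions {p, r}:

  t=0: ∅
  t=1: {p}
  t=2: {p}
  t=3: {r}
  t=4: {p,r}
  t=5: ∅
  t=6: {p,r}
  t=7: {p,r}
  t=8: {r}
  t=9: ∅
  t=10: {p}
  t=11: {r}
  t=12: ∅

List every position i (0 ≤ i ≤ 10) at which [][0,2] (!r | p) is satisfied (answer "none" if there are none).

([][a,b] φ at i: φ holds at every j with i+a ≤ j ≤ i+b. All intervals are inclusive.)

Evaluate at each i in [0,10]:
  i=0: ✓ (all of [0,2])
  i=1: ✗ (fails at j=3)
  i=2: ✗ (fails at j=3)
  i=3: ✗ (fails at j=3)
  i=4: ✓ (all of [4,6])
  i=5: ✓ (all of [5,7])
  i=6: ✗ (fails at j=8)
  i=7: ✗ (fails at j=8)
  i=8: ✗ (fails at j=8)
  i=9: ✗ (fails at j=11)
  i=10: ✗ (fails at j=11)

0, 4, 5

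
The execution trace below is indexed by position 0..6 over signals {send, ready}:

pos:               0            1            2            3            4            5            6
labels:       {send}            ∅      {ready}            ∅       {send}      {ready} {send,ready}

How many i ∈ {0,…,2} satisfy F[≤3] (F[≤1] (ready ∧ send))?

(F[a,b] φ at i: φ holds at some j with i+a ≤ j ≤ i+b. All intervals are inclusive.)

Evaluate at each i in [0,2]:
  i=0: ✗ (none in [0,3])
  i=1: ✗ (none in [1,4])
  i=2: ✓ (witness j=5)
Positions where it holds: {2} → 1.

1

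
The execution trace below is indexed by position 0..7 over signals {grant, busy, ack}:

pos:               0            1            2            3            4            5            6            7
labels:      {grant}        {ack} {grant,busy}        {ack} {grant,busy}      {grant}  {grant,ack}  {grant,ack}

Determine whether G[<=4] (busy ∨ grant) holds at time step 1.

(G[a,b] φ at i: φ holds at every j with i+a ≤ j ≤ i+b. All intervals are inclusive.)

Does not hold

Check (busy ∨ grant) at every j in [1,5]:
  j=1: false
  j=2: true
  j=3: false
  j=4: true
  j=5: true
Fails at j=1 → formula fails.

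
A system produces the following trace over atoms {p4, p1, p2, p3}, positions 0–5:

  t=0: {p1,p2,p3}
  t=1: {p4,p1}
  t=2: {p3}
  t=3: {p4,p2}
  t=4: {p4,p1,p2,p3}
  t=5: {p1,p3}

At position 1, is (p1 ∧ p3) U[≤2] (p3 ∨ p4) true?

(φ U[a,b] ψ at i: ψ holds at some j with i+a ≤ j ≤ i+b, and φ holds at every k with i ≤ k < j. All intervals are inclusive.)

Need some j in [1,3] with (p3 ∨ p4), and (p1 ∧ p3) at every k in [1,j-1].
  j=1: (p3 ∨ p4) holds; no prefix to check → satisfied.

Yes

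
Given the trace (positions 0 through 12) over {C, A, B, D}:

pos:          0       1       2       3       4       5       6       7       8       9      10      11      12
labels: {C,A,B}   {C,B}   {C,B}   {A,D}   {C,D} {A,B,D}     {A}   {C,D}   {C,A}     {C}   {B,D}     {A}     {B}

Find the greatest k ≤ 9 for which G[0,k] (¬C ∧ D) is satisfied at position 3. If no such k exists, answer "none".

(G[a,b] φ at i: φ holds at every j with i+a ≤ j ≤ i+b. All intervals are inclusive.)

0

(¬C ∧ D) must hold from j=3 onward; find where it first fails.
  j=3: holds
  j=4: fails
Holds on [3,3], so largest k = 0.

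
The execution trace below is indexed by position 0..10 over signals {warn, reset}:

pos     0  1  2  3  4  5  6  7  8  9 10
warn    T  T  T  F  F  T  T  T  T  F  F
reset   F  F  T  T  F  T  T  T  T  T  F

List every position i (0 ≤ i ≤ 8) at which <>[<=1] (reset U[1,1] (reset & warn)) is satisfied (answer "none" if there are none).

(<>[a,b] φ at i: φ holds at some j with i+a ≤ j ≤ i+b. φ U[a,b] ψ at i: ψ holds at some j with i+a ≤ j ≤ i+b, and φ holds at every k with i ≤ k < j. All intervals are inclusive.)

Evaluate at each i in [0,8]:
  i=0: ✗ (none in [0,1])
  i=1: ✗ (none in [1,2])
  i=2: ✗ (none in [2,3])
  i=3: ✗ (none in [3,4])
  i=4: ✓ (witness j=5)
  i=5: ✓ (witness j=5)
  i=6: ✓ (witness j=6)
  i=7: ✓ (witness j=7)
  i=8: ✗ (none in [8,9])

4, 5, 6, 7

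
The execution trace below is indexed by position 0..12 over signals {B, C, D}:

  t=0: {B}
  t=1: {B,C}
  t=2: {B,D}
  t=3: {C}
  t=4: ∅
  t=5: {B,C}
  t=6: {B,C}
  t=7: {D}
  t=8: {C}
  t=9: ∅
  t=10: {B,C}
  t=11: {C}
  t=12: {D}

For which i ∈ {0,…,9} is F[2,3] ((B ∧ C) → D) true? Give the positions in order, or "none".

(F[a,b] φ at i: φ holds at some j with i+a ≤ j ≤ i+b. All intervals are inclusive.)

Evaluate at each i in [0,9]:
  i=0: ✓ (witness j=2)
  i=1: ✓ (witness j=3)
  i=2: ✓ (witness j=4)
  i=3: ✗ (none in [5,6])
  i=4: ✓ (witness j=7)
  i=5: ✓ (witness j=7)
  i=6: ✓ (witness j=8)
  i=7: ✓ (witness j=9)
  i=8: ✓ (witness j=11)
  i=9: ✓ (witness j=11)

0, 1, 2, 4, 5, 6, 7, 8, 9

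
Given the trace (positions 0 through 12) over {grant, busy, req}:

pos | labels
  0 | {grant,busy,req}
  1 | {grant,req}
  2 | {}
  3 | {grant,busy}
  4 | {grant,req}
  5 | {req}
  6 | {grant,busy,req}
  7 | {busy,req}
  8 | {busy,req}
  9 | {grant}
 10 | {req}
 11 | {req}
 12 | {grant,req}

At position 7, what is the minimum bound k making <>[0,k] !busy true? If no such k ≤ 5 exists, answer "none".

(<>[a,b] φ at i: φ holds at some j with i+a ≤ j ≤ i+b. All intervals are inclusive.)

2

Scan j = 7,8,… for !busy:
  j=7: fails
  j=8: fails
  j=9: holds
First hit at j=9, so smallest k = 9-7 = 2.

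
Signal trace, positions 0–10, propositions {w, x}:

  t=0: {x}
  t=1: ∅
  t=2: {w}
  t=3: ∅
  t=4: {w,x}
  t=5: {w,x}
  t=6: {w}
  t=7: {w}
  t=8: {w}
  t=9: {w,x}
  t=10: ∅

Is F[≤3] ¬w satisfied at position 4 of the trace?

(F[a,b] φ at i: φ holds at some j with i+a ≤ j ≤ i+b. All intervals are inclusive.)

False

Check ¬w at each j in [4,7]:
  j=4: false
  j=5: false
  j=6: false
  j=7: false
No position in the window satisfies it → formula fails.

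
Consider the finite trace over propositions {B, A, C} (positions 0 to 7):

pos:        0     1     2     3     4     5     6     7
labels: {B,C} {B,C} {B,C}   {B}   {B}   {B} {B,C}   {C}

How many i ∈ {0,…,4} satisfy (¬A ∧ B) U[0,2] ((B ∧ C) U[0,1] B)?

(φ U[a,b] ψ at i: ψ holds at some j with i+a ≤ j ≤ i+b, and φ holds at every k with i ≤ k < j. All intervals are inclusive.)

Evaluate at each i in [0,4]:
  i=0: ✓ (rhs at j=0)
  i=1: ✓ (rhs at j=1)
  i=2: ✓ (rhs at j=2)
  i=3: ✓ (rhs at j=3)
  i=4: ✓ (rhs at j=4)
Positions where it holds: {0, 1, 2, 3, 4} → 5.

5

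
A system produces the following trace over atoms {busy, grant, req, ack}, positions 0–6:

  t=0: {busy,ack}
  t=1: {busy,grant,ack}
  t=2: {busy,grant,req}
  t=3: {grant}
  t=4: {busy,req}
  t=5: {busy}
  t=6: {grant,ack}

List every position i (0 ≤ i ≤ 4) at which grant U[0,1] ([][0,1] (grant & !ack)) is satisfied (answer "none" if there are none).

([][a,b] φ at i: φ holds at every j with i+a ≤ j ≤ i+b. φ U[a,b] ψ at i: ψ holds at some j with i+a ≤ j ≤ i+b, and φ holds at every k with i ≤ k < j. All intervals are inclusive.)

Evaluate at each i in [0,4]:
  i=0: ✗ (no rhs in [0,1])
  i=1: ✓ (rhs at j=2; lhs holds on [1,1])
  i=2: ✓ (rhs at j=2)
  i=3: ✗ (no rhs in [3,4])
  i=4: ✗ (no rhs in [4,5])

1, 2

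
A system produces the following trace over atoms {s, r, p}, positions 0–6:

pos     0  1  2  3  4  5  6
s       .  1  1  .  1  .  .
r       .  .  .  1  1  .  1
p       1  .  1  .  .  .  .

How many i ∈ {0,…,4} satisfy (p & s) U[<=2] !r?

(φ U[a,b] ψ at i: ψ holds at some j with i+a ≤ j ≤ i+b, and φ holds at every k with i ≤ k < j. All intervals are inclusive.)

Evaluate at each i in [0,4]:
  i=0: ✓ (rhs at j=0)
  i=1: ✓ (rhs at j=1)
  i=2: ✓ (rhs at j=2)
  i=3: ✗ (lhs fails at k=3 before rhs at j=5)
  i=4: ✗ (lhs fails at k=4 before rhs at j=5)
Positions where it holds: {0, 1, 2} → 3.

3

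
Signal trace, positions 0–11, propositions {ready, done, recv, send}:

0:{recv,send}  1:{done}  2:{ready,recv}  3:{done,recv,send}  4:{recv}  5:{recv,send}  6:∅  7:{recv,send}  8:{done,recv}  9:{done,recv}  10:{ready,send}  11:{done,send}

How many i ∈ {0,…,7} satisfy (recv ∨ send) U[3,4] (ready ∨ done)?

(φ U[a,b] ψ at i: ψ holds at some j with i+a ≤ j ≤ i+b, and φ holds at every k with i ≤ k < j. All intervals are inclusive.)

1

Evaluate at each i in [0,7]:
  i=0: ✗ (lhs fails at k=1 before rhs at j=3)
  i=1: ✗ (no rhs in [4,5])
  i=2: ✗ (no rhs in [5,6])
  i=3: ✗ (no rhs in [6,7])
  i=4: ✗ (lhs fails at k=6 before rhs at j=8)
  i=5: ✗ (lhs fails at k=6 before rhs at j=8)
  i=6: ✗ (lhs fails at k=6 before rhs at j=9)
  i=7: ✓ (rhs at j=10; lhs holds on [7,9])
Positions where it holds: {7} → 1.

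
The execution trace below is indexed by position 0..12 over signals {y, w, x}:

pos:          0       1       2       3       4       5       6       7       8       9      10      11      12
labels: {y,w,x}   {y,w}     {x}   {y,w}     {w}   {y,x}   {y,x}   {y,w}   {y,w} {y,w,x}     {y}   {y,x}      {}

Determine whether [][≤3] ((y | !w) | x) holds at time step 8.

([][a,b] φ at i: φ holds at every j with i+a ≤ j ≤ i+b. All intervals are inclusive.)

Yes

Check ((y | !w) | x) at every j in [8,11]:
  j=8: true
  j=9: true
  j=10: true
  j=11: true
All positions satisfy it → formula holds.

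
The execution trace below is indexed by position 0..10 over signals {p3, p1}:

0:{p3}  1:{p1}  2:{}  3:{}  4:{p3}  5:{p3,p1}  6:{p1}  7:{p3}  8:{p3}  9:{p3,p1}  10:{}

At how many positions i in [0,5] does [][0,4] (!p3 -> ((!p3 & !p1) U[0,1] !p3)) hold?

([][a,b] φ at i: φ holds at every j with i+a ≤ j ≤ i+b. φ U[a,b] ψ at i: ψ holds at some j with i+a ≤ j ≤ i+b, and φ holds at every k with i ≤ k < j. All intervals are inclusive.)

Evaluate at each i in [0,5]:
  i=0: ✓ (all of [0,4])
  i=1: ✓ (all of [1,5])
  i=2: ✓ (all of [2,6])
  i=3: ✓ (all of [3,7])
  i=4: ✓ (all of [4,8])
  i=5: ✓ (all of [5,9])
Positions where it holds: {0, 1, 2, 3, 4, 5} → 6.

6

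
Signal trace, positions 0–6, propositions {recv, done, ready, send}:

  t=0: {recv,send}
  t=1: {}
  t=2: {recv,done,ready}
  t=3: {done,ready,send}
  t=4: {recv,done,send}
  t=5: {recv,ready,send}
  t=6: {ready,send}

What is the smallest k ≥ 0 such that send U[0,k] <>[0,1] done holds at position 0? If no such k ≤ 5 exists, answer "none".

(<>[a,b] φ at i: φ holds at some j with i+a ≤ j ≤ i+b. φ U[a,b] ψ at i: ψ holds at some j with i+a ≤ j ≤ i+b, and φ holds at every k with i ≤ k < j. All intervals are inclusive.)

Need earliest j ≥ 0 with <>[0,1] done, and send at every k in [0,j-1].
  j=0: rhs fails.
  j=1: rhs holds; lhs holds on [0,0]. k = 1.

1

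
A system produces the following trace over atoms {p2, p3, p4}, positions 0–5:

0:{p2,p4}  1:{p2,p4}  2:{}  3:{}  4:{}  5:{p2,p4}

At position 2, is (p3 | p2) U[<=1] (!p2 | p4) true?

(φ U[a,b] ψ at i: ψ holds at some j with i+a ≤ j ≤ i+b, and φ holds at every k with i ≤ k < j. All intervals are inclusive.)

True

Need some j in [2,3] with (!p2 | p4), and (p3 | p2) at every k in [2,j-1].
  j=2: (!p2 | p4) holds; no prefix to check → satisfied.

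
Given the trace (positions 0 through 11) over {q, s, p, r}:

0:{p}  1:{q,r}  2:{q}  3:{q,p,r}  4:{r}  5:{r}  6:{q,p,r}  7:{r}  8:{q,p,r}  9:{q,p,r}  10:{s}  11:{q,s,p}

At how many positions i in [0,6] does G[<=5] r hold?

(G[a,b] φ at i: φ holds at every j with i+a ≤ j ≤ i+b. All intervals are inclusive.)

Evaluate at each i in [0,6]:
  i=0: ✗ (fails at j=0)
  i=1: ✗ (fails at j=2)
  i=2: ✗ (fails at j=2)
  i=3: ✓ (all of [3,8])
  i=4: ✓ (all of [4,9])
  i=5: ✗ (fails at j=10)
  i=6: ✗ (fails at j=10)
Positions where it holds: {3, 4} → 2.

2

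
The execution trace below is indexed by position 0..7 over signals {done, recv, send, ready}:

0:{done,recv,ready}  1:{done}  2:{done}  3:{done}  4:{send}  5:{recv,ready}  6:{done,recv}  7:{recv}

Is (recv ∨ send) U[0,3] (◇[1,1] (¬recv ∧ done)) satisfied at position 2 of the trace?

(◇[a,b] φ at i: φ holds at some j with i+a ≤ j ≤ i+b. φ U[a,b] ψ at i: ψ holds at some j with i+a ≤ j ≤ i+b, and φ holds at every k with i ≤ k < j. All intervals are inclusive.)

Need some j in [2,5] with ◇[1,1] (¬recv ∧ done), and (recv ∨ send) at every k in [2,j-1].
  j=2: ◇[1,1] (¬recv ∧ done) holds; no prefix to check → satisfied.

True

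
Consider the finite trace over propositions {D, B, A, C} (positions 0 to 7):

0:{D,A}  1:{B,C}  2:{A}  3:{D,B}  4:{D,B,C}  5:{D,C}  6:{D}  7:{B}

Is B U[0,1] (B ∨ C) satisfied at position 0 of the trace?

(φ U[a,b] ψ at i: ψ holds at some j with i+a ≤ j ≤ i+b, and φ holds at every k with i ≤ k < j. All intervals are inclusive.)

Need some j in [0,1] with (B ∨ C), and B at every k in [0,j-1].
  j=0: (B ∨ C) false.
  j=1: (B ∨ C) holds, but B fails at k=0 → not this j.
No j in the window works → until fails.

No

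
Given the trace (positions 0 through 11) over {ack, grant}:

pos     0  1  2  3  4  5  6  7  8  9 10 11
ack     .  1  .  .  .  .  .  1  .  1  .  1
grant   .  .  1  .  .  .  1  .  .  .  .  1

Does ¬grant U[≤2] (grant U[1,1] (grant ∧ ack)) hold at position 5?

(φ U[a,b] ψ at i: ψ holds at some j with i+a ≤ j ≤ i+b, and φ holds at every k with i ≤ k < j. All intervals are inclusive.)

Need some j in [5,7] with (grant U[1,1] (grant ∧ ack)), and ¬grant at every k in [5,j-1].
  j=5: (grant U[1,1] (grant ∧ ack)) — fails.
  j=6: (grant U[1,1] (grant ∧ ack)) — fails.
  j=7: (grant U[1,1] (grant ∧ ack)) — fails.
No j in the window works → until fails.

False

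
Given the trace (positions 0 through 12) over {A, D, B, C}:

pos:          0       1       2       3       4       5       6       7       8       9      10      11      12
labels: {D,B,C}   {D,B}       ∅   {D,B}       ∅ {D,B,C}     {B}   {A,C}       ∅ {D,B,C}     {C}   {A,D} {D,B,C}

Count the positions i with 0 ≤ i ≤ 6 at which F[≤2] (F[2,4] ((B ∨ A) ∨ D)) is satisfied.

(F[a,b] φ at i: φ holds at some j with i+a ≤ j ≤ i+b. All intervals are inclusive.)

Evaluate at each i in [0,6]:
  i=0: ✓ (witness j=0)
  i=1: ✓ (witness j=1)
  i=2: ✓ (witness j=2)
  i=3: ✓ (witness j=3)
  i=4: ✓ (witness j=4)
  i=5: ✓ (witness j=5)
  i=6: ✓ (witness j=6)
Positions where it holds: {0, 1, 2, 3, 4, 5, 6} → 7.

7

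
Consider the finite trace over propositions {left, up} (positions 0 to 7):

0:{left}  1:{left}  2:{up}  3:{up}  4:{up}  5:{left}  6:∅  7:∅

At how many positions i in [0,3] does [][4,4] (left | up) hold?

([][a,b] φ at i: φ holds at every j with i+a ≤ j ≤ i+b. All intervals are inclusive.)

2

Evaluate at each i in [0,3]:
  i=0: ✓ (all of [4,4])
  i=1: ✓ (all of [5,5])
  i=2: ✗ (fails at j=6)
  i=3: ✗ (fails at j=7)
Positions where it holds: {0, 1} → 2.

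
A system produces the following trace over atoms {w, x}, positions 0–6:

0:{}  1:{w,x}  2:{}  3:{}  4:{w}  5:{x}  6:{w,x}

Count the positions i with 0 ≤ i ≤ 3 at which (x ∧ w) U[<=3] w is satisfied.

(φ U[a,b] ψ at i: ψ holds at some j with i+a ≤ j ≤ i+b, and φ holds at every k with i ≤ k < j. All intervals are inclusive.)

Evaluate at each i in [0,3]:
  i=0: ✗ (lhs fails at k=0 before rhs at j=1)
  i=1: ✓ (rhs at j=1)
  i=2: ✗ (lhs fails at k=2 before rhs at j=4)
  i=3: ✗ (lhs fails at k=3 before rhs at j=4)
Positions where it holds: {1} → 1.

1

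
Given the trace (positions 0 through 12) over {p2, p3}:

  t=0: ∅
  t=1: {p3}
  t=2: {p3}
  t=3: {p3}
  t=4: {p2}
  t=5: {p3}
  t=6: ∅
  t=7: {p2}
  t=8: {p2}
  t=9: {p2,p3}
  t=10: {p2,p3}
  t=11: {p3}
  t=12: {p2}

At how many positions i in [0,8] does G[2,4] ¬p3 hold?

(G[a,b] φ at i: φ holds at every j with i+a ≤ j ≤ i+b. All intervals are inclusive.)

1

Evaluate at each i in [0,8]:
  i=0: ✗ (fails at j=2)
  i=1: ✗ (fails at j=3)
  i=2: ✗ (fails at j=5)
  i=3: ✗ (fails at j=5)
  i=4: ✓ (all of [6,8])
  i=5: ✗ (fails at j=9)
  i=6: ✗ (fails at j=9)
  i=7: ✗ (fails at j=9)
  i=8: ✗ (fails at j=10)
Positions where it holds: {4} → 1.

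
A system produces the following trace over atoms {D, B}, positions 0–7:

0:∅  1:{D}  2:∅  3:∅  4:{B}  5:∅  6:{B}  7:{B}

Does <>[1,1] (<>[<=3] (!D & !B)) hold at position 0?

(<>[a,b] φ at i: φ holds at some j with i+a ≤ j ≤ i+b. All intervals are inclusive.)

Holds

Check <>[<=3] (!D & !B) at each j in [1,1]:
  j=1: holds (witness at 2)
Found at j=1 → formula holds.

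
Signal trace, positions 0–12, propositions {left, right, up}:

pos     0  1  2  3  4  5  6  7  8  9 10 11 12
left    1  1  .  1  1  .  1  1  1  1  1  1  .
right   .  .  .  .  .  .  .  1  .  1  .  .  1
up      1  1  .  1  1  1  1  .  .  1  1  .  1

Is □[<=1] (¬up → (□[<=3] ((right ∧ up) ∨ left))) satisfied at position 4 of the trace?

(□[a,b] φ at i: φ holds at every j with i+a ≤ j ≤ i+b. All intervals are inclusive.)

Check (¬up → (□[<=3] ((right ∧ up) ∨ left))) at every j in [4,5]:
  j=4: antecedent false → ✓
  j=5: antecedent false → ✓
All positions satisfy it → formula holds.

Holds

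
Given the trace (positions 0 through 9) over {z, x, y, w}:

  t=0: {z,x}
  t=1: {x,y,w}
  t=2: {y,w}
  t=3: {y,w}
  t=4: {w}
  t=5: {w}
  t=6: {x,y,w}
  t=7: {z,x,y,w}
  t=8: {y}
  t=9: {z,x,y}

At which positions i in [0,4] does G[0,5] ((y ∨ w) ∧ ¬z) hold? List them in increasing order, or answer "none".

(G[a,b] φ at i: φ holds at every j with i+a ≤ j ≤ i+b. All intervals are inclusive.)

Evaluate at each i in [0,4]:
  i=0: ✗ (fails at j=0)
  i=1: ✓ (all of [1,6])
  i=2: ✗ (fails at j=7)
  i=3: ✗ (fails at j=7)
  i=4: ✗ (fails at j=7)

1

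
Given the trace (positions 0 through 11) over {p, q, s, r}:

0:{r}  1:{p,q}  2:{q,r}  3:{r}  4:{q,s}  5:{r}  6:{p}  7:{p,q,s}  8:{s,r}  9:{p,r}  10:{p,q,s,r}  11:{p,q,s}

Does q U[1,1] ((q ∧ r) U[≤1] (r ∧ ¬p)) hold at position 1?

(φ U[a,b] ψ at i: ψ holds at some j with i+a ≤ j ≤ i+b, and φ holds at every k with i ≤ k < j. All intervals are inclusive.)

Need some j in [2,2] with ((q ∧ r) U[≤1] (r ∧ ¬p)), and q at every k in [1,j-1].
  j=2: ((q ∧ r) U[≤1] (r ∧ ¬p)) holds; q holds at every k in [1,1] → satisfied.

True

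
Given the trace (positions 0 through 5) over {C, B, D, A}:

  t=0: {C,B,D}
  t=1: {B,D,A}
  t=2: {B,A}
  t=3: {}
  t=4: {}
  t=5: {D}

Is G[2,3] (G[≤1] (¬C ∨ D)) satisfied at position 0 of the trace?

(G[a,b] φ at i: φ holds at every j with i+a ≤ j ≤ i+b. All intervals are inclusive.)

Check G[≤1] (¬C ∨ D) at every j in [2,3]:
  j=2: holds on [2,3]
  j=3: holds on [3,4]
All positions satisfy it → formula holds.

Yes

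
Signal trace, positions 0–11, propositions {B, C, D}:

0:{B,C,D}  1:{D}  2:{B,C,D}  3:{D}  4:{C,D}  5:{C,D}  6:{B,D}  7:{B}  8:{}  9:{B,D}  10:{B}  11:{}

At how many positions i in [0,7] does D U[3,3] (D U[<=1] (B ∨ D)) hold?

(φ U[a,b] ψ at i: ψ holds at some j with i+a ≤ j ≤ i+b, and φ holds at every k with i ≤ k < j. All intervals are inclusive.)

Evaluate at each i in [0,7]:
  i=0: ✓ (rhs at j=3; lhs holds on [0,2])
  i=1: ✓ (rhs at j=4; lhs holds on [1,3])
  i=2: ✓ (rhs at j=5; lhs holds on [2,4])
  i=3: ✓ (rhs at j=6; lhs holds on [3,5])
  i=4: ✓ (rhs at j=7; lhs holds on [4,6])
  i=5: ✗ (no rhs in [8,8])
  i=6: ✗ (lhs fails at k=7 before rhs at j=9)
  i=7: ✗ (lhs fails at k=7 before rhs at j=10)
Positions where it holds: {0, 1, 2, 3, 4} → 5.

5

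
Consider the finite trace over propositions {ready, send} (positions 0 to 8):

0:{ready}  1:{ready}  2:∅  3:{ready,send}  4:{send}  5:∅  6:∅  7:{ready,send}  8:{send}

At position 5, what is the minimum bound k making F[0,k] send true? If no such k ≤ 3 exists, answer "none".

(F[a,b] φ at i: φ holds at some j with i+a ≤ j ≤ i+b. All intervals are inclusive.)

2

Scan j = 5,6,… for send:
  j=5: fails
  j=6: fails
  j=7: holds
First hit at j=7, so smallest k = 7-5 = 2.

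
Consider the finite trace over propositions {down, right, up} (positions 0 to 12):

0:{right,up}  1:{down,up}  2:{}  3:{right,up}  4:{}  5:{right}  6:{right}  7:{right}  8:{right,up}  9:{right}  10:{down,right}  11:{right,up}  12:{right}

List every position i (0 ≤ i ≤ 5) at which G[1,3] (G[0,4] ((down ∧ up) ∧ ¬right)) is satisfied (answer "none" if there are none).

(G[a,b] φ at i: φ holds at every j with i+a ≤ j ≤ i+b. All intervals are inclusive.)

none

Evaluate at each i in [0,5]:
  i=0: ✗ (fails at j=1)
  i=1: ✗ (fails at j=2)
  i=2: ✗ (fails at j=3)
  i=3: ✗ (fails at j=4)
  i=4: ✗ (fails at j=5)
  i=5: ✗ (fails at j=6)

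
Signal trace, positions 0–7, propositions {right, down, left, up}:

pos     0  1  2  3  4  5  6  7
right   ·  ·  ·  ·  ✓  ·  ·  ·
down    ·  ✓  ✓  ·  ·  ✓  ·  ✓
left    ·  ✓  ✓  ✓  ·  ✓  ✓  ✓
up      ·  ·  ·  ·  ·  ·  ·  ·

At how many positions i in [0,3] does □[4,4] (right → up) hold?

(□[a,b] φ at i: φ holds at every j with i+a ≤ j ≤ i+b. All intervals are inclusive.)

Evaluate at each i in [0,3]:
  i=0: ✗ (fails at j=4)
  i=1: ✓ (all of [5,5])
  i=2: ✓ (all of [6,6])
  i=3: ✓ (all of [7,7])
Positions where it holds: {1, 2, 3} → 3.

3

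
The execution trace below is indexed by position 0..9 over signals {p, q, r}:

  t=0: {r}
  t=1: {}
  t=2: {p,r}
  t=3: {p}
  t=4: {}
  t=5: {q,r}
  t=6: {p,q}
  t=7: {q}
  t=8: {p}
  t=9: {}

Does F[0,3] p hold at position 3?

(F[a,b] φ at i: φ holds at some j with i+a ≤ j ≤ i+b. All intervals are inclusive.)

Yes

Check p at each j in [3,6]:
  j=3: true
  j=4: false
  j=5: false
  j=6: true
Found at j=3 → formula holds.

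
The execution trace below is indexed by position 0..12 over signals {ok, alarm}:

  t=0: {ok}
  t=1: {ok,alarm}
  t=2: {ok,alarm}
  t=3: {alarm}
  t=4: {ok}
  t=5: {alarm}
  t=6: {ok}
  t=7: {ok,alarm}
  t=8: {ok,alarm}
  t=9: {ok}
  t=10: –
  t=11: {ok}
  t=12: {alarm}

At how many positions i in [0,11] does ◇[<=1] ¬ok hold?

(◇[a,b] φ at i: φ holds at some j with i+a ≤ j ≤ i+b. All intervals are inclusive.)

Evaluate at each i in [0,11]:
  i=0: ✗ (none in [0,1])
  i=1: ✗ (none in [1,2])
  i=2: ✓ (witness j=3)
  i=3: ✓ (witness j=3)
  i=4: ✓ (witness j=5)
  i=5: ✓ (witness j=5)
  i=6: ✗ (none in [6,7])
  i=7: ✗ (none in [7,8])
  i=8: ✗ (none in [8,9])
  i=9: ✓ (witness j=10)
  i=10: ✓ (witness j=10)
  i=11: ✓ (witness j=12)
Positions where it holds: {2, 3, 4, 5, 9, 10, 11} → 7.

7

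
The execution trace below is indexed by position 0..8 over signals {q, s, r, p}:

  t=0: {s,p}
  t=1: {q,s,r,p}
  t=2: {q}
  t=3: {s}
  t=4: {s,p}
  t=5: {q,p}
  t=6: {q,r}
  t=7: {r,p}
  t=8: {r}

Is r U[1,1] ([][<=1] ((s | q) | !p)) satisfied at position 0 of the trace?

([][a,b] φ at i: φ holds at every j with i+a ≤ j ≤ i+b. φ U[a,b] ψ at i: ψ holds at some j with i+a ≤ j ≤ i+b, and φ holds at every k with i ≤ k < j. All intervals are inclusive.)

Need some j in [1,1] with [][<=1] ((s | q) | !p), and r at every k in [0,j-1].
  j=1: [][<=1] ((s | q) | !p) holds, but r fails at k=0 → not this j.
No j in the window works → until fails.

No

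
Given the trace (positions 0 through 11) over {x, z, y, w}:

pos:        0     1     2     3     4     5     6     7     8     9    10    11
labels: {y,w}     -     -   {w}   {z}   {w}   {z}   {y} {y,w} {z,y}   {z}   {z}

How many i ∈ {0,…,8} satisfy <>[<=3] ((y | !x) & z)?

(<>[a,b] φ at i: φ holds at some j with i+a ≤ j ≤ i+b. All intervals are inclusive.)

Evaluate at each i in [0,8]:
  i=0: ✗ (none in [0,3])
  i=1: ✓ (witness j=4)
  i=2: ✓ (witness j=4)
  i=3: ✓ (witness j=4)
  i=4: ✓ (witness j=4)
  i=5: ✓ (witness j=6)
  i=6: ✓ (witness j=6)
  i=7: ✓ (witness j=9)
  i=8: ✓ (witness j=9)
Positions where it holds: {1, 2, 3, 4, 5, 6, 7, 8} → 8.

8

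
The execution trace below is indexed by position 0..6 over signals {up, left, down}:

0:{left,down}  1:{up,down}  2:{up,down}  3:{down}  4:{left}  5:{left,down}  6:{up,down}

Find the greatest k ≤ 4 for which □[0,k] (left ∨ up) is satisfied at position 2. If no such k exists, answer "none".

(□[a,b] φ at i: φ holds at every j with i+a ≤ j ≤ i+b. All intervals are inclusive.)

(left ∨ up) must hold from j=2 onward; find where it first fails.
  j=2: holds
  j=3: fails
Holds on [2,2], so largest k = 0.

0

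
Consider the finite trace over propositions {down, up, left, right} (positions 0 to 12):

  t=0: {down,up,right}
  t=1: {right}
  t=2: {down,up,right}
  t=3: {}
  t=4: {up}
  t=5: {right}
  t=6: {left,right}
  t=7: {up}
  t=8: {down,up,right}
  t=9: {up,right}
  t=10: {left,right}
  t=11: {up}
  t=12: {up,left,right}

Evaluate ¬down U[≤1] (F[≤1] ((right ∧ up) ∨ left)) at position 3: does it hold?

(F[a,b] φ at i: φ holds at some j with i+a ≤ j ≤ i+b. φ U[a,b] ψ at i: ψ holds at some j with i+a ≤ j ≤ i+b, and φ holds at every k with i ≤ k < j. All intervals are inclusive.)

Need some j in [3,4] with F[≤1] ((right ∧ up) ∨ left), and ¬down at every k in [3,j-1].
  j=3: F[≤1] ((right ∧ up) ∨ left) — fails (none in [3,4]).
  j=4: F[≤1] ((right ∧ up) ∨ left) — fails (none in [4,5]).
No j in the window works → until fails.

False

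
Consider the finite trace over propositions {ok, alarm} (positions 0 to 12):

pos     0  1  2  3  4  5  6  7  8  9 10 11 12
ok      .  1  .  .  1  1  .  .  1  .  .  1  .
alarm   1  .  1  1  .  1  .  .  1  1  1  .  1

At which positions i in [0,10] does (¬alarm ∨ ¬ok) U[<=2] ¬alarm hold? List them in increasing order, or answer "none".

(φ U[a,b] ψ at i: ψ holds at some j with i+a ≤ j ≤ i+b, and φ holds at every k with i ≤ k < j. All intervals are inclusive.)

Evaluate at each i in [0,10]:
  i=0: ✓ (rhs at j=1; lhs holds on [0,0])
  i=1: ✓ (rhs at j=1)
  i=2: ✓ (rhs at j=4; lhs holds on [2,3])
  i=3: ✓ (rhs at j=4; lhs holds on [3,3])
  i=4: ✓ (rhs at j=4)
  i=5: ✗ (lhs fails at k=5 before rhs at j=6)
  i=6: ✓ (rhs at j=6)
  i=7: ✓ (rhs at j=7)
  i=8: ✗ (no rhs in [8,10])
  i=9: ✓ (rhs at j=11; lhs holds on [9,10])
  i=10: ✓ (rhs at j=11; lhs holds on [10,10])

0, 1, 2, 3, 4, 6, 7, 9, 10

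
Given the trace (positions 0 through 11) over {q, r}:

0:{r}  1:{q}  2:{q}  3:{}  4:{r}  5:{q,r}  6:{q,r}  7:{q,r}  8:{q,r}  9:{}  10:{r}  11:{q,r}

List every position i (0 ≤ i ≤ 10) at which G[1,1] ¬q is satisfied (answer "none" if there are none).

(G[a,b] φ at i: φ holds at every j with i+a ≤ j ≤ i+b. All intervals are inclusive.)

Evaluate at each i in [0,10]:
  i=0: ✗ (fails at j=1)
  i=1: ✗ (fails at j=2)
  i=2: ✓ (all of [3,3])
  i=3: ✓ (all of [4,4])
  i=4: ✗ (fails at j=5)
  i=5: ✗ (fails at j=6)
  i=6: ✗ (fails at j=7)
  i=7: ✗ (fails at j=8)
  i=8: ✓ (all of [9,9])
  i=9: ✓ (all of [10,10])
  i=10: ✗ (fails at j=11)

2, 3, 8, 9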